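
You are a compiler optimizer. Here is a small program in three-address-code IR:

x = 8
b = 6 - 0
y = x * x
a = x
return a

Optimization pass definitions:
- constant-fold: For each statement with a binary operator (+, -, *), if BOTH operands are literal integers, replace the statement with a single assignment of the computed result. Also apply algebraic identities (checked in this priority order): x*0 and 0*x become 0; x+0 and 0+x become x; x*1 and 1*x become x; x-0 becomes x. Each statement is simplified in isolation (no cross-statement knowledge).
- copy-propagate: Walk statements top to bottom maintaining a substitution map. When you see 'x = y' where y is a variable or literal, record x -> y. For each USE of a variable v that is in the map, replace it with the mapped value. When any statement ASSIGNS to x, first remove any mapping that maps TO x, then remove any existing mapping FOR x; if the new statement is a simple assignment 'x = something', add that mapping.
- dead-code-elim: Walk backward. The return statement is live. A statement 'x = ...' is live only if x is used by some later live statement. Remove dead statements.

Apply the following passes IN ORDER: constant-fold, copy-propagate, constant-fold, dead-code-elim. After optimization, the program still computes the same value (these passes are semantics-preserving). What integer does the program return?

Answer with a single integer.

Initial IR:
  x = 8
  b = 6 - 0
  y = x * x
  a = x
  return a
After constant-fold (5 stmts):
  x = 8
  b = 6
  y = x * x
  a = x
  return a
After copy-propagate (5 stmts):
  x = 8
  b = 6
  y = 8 * 8
  a = 8
  return 8
After constant-fold (5 stmts):
  x = 8
  b = 6
  y = 64
  a = 8
  return 8
After dead-code-elim (1 stmts):
  return 8
Evaluate:
  x = 8  =>  x = 8
  b = 6 - 0  =>  b = 6
  y = x * x  =>  y = 64
  a = x  =>  a = 8
  return a = 8

Answer: 8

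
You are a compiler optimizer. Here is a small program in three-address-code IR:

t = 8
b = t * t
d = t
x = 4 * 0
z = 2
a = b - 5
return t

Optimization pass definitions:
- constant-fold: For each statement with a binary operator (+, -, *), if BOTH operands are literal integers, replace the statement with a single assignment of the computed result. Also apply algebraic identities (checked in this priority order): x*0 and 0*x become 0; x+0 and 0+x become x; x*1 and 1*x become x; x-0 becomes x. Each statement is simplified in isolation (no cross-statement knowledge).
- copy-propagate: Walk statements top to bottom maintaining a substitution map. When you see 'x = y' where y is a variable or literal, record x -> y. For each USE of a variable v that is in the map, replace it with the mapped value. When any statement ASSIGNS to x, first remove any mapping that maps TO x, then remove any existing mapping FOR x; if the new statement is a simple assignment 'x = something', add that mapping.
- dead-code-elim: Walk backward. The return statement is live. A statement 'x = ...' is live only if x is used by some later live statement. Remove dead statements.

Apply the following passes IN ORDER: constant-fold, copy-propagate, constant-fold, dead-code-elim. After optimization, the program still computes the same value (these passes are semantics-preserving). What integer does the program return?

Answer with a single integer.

Answer: 8

Derivation:
Initial IR:
  t = 8
  b = t * t
  d = t
  x = 4 * 0
  z = 2
  a = b - 5
  return t
After constant-fold (7 stmts):
  t = 8
  b = t * t
  d = t
  x = 0
  z = 2
  a = b - 5
  return t
After copy-propagate (7 stmts):
  t = 8
  b = 8 * 8
  d = 8
  x = 0
  z = 2
  a = b - 5
  return 8
After constant-fold (7 stmts):
  t = 8
  b = 64
  d = 8
  x = 0
  z = 2
  a = b - 5
  return 8
After dead-code-elim (1 stmts):
  return 8
Evaluate:
  t = 8  =>  t = 8
  b = t * t  =>  b = 64
  d = t  =>  d = 8
  x = 4 * 0  =>  x = 0
  z = 2  =>  z = 2
  a = b - 5  =>  a = 59
  return t = 8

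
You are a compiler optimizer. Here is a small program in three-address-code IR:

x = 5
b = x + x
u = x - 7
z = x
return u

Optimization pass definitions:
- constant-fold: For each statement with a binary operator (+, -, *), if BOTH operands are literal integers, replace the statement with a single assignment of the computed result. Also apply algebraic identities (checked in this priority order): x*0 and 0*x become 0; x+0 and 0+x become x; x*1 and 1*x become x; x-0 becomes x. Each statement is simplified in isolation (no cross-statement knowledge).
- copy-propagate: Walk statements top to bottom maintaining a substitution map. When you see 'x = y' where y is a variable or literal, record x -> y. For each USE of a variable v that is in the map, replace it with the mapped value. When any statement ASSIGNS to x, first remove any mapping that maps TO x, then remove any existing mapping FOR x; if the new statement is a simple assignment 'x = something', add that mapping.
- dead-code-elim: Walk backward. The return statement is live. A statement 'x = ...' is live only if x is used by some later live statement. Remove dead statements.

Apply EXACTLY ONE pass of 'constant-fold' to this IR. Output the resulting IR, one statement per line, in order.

Answer: x = 5
b = x + x
u = x - 7
z = x
return u

Derivation:
Applying constant-fold statement-by-statement:
  [1] x = 5  (unchanged)
  [2] b = x + x  (unchanged)
  [3] u = x - 7  (unchanged)
  [4] z = x  (unchanged)
  [5] return u  (unchanged)
Result (5 stmts):
  x = 5
  b = x + x
  u = x - 7
  z = x
  return u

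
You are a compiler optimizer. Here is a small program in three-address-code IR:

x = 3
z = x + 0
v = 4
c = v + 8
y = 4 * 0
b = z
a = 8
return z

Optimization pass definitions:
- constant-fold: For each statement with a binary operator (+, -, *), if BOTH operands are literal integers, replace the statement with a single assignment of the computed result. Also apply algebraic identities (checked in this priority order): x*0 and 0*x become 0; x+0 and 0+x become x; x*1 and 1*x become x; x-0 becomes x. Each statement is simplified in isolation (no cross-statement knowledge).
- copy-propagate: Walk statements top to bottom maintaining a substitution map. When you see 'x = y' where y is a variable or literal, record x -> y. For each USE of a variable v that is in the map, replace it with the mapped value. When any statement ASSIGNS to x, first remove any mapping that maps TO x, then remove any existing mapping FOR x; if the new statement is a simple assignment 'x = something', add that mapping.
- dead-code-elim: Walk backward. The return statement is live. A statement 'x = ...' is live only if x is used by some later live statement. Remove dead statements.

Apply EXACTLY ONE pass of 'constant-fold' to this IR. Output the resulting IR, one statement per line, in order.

Applying constant-fold statement-by-statement:
  [1] x = 3  (unchanged)
  [2] z = x + 0  -> z = x
  [3] v = 4  (unchanged)
  [4] c = v + 8  (unchanged)
  [5] y = 4 * 0  -> y = 0
  [6] b = z  (unchanged)
  [7] a = 8  (unchanged)
  [8] return z  (unchanged)
Result (8 stmts):
  x = 3
  z = x
  v = 4
  c = v + 8
  y = 0
  b = z
  a = 8
  return z

Answer: x = 3
z = x
v = 4
c = v + 8
y = 0
b = z
a = 8
return z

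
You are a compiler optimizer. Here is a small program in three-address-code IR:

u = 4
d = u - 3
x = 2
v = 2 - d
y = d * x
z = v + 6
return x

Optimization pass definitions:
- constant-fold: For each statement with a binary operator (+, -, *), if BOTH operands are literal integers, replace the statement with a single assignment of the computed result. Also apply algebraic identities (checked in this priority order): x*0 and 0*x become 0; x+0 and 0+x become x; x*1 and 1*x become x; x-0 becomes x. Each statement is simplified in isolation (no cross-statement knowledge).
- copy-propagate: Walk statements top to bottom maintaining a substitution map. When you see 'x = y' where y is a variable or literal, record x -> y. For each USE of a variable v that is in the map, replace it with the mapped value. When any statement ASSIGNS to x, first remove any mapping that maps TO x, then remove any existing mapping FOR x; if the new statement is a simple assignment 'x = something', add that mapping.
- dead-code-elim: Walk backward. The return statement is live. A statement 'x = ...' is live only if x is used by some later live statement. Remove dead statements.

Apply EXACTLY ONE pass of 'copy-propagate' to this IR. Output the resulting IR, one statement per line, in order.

Applying copy-propagate statement-by-statement:
  [1] u = 4  (unchanged)
  [2] d = u - 3  -> d = 4 - 3
  [3] x = 2  (unchanged)
  [4] v = 2 - d  (unchanged)
  [5] y = d * x  -> y = d * 2
  [6] z = v + 6  (unchanged)
  [7] return x  -> return 2
Result (7 stmts):
  u = 4
  d = 4 - 3
  x = 2
  v = 2 - d
  y = d * 2
  z = v + 6
  return 2

Answer: u = 4
d = 4 - 3
x = 2
v = 2 - d
y = d * 2
z = v + 6
return 2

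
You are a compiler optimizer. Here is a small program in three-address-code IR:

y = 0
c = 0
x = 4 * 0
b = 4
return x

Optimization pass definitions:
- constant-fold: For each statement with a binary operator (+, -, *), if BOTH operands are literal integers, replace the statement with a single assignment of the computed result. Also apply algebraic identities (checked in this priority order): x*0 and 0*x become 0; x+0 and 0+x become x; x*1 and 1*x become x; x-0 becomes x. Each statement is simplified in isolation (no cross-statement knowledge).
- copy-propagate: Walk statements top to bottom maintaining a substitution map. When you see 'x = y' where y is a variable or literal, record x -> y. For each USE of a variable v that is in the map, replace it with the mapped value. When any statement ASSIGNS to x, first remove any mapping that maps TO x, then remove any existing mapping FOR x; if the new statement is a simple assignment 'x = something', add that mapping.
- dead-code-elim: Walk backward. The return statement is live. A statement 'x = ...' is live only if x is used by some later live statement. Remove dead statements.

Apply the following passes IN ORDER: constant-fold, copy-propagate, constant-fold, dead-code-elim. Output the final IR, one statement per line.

Initial IR:
  y = 0
  c = 0
  x = 4 * 0
  b = 4
  return x
After constant-fold (5 stmts):
  y = 0
  c = 0
  x = 0
  b = 4
  return x
After copy-propagate (5 stmts):
  y = 0
  c = 0
  x = 0
  b = 4
  return 0
After constant-fold (5 stmts):
  y = 0
  c = 0
  x = 0
  b = 4
  return 0
After dead-code-elim (1 stmts):
  return 0

Answer: return 0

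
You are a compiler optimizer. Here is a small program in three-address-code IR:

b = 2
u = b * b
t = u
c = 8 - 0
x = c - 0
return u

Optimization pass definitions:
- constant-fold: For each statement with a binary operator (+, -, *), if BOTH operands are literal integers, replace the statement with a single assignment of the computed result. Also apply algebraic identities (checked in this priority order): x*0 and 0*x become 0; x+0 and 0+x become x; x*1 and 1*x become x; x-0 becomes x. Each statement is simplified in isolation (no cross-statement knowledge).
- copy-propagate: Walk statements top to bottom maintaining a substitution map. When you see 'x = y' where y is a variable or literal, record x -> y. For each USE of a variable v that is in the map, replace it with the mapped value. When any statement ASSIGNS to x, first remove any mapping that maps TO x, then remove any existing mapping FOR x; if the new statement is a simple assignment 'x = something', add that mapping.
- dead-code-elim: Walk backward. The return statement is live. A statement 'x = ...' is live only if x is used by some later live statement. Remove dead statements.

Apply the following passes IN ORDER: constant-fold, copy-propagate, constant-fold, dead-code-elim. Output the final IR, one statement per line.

Initial IR:
  b = 2
  u = b * b
  t = u
  c = 8 - 0
  x = c - 0
  return u
After constant-fold (6 stmts):
  b = 2
  u = b * b
  t = u
  c = 8
  x = c
  return u
After copy-propagate (6 stmts):
  b = 2
  u = 2 * 2
  t = u
  c = 8
  x = 8
  return u
After constant-fold (6 stmts):
  b = 2
  u = 4
  t = u
  c = 8
  x = 8
  return u
After dead-code-elim (2 stmts):
  u = 4
  return u

Answer: u = 4
return u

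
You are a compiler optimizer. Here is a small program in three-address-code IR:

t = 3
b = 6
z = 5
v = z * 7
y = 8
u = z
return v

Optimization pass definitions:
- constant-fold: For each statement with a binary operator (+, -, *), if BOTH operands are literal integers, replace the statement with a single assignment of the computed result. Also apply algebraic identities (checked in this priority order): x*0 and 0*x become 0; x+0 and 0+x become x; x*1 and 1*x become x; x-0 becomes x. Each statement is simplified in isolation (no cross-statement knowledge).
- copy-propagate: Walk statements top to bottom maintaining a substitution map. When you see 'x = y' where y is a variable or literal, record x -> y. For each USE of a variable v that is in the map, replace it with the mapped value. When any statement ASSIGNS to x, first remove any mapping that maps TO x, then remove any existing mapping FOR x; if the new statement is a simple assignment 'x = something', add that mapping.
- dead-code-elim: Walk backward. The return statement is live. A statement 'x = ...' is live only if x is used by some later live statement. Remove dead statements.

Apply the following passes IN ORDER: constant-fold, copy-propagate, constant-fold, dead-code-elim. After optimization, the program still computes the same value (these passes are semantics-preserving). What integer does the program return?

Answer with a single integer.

Initial IR:
  t = 3
  b = 6
  z = 5
  v = z * 7
  y = 8
  u = z
  return v
After constant-fold (7 stmts):
  t = 3
  b = 6
  z = 5
  v = z * 7
  y = 8
  u = z
  return v
After copy-propagate (7 stmts):
  t = 3
  b = 6
  z = 5
  v = 5 * 7
  y = 8
  u = 5
  return v
After constant-fold (7 stmts):
  t = 3
  b = 6
  z = 5
  v = 35
  y = 8
  u = 5
  return v
After dead-code-elim (2 stmts):
  v = 35
  return v
Evaluate:
  t = 3  =>  t = 3
  b = 6  =>  b = 6
  z = 5  =>  z = 5
  v = z * 7  =>  v = 35
  y = 8  =>  y = 8
  u = z  =>  u = 5
  return v = 35

Answer: 35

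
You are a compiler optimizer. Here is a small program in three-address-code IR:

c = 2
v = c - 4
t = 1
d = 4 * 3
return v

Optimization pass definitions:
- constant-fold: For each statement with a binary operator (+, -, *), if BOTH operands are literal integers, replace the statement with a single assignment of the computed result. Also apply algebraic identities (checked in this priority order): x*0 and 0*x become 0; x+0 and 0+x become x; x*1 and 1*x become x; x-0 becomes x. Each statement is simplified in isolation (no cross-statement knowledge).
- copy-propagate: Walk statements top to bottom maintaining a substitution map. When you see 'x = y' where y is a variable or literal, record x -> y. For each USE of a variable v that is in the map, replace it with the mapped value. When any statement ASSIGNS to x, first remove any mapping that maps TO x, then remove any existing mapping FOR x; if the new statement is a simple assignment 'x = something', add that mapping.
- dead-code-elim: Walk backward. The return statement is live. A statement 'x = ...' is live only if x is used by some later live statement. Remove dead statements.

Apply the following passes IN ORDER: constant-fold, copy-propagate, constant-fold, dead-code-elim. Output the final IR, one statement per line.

Answer: v = -2
return v

Derivation:
Initial IR:
  c = 2
  v = c - 4
  t = 1
  d = 4 * 3
  return v
After constant-fold (5 stmts):
  c = 2
  v = c - 4
  t = 1
  d = 12
  return v
After copy-propagate (5 stmts):
  c = 2
  v = 2 - 4
  t = 1
  d = 12
  return v
After constant-fold (5 stmts):
  c = 2
  v = -2
  t = 1
  d = 12
  return v
After dead-code-elim (2 stmts):
  v = -2
  return v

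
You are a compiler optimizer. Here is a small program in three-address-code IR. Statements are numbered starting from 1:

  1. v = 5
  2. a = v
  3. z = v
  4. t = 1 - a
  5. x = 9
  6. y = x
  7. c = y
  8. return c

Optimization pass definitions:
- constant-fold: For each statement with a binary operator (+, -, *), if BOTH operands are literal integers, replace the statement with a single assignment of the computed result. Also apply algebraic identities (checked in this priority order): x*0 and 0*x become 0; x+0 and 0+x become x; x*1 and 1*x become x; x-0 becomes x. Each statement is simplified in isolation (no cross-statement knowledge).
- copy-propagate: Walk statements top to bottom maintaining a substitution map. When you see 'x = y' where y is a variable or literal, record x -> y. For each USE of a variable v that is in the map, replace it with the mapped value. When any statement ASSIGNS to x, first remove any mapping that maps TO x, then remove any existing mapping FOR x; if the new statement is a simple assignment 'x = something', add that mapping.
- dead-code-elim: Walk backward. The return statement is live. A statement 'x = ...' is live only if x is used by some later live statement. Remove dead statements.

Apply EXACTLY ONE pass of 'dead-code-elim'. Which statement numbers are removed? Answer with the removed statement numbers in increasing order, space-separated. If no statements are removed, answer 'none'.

Backward liveness scan:
Stmt 1 'v = 5': DEAD (v not in live set [])
Stmt 2 'a = v': DEAD (a not in live set [])
Stmt 3 'z = v': DEAD (z not in live set [])
Stmt 4 't = 1 - a': DEAD (t not in live set [])
Stmt 5 'x = 9': KEEP (x is live); live-in = []
Stmt 6 'y = x': KEEP (y is live); live-in = ['x']
Stmt 7 'c = y': KEEP (c is live); live-in = ['y']
Stmt 8 'return c': KEEP (return); live-in = ['c']
Removed statement numbers: [1, 2, 3, 4]
Surviving IR:
  x = 9
  y = x
  c = y
  return c

Answer: 1 2 3 4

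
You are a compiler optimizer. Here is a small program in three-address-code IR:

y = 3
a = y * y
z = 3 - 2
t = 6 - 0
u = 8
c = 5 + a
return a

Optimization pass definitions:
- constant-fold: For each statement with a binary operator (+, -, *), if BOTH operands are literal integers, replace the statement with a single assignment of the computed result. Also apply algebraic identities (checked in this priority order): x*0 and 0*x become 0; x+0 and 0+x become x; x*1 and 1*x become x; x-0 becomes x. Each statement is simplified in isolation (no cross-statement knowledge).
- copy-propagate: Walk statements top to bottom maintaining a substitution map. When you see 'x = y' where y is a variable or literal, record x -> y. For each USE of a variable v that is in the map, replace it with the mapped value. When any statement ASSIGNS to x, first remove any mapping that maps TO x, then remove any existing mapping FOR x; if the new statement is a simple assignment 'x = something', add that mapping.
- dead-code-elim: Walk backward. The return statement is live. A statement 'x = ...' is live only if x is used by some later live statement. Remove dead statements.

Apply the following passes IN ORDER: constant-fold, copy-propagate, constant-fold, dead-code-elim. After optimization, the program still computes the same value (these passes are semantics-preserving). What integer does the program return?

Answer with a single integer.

Answer: 9

Derivation:
Initial IR:
  y = 3
  a = y * y
  z = 3 - 2
  t = 6 - 0
  u = 8
  c = 5 + a
  return a
After constant-fold (7 stmts):
  y = 3
  a = y * y
  z = 1
  t = 6
  u = 8
  c = 5 + a
  return a
After copy-propagate (7 stmts):
  y = 3
  a = 3 * 3
  z = 1
  t = 6
  u = 8
  c = 5 + a
  return a
After constant-fold (7 stmts):
  y = 3
  a = 9
  z = 1
  t = 6
  u = 8
  c = 5 + a
  return a
After dead-code-elim (2 stmts):
  a = 9
  return a
Evaluate:
  y = 3  =>  y = 3
  a = y * y  =>  a = 9
  z = 3 - 2  =>  z = 1
  t = 6 - 0  =>  t = 6
  u = 8  =>  u = 8
  c = 5 + a  =>  c = 14
  return a = 9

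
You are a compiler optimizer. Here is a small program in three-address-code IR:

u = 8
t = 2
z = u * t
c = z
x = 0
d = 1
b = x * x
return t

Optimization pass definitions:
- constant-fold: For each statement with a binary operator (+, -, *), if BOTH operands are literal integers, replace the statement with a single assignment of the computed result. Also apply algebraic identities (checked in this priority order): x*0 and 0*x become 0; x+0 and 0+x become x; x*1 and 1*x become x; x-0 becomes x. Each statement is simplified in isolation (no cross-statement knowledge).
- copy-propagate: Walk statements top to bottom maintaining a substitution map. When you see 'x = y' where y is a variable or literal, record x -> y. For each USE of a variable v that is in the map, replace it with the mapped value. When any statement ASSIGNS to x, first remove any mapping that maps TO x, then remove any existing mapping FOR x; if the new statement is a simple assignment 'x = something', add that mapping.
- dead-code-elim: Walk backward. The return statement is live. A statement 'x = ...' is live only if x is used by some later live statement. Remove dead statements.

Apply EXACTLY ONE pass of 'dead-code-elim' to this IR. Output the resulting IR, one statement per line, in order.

Applying dead-code-elim statement-by-statement:
  [8] return t  -> KEEP (return); live=['t']
  [7] b = x * x  -> DEAD (b not live)
  [6] d = 1  -> DEAD (d not live)
  [5] x = 0  -> DEAD (x not live)
  [4] c = z  -> DEAD (c not live)
  [3] z = u * t  -> DEAD (z not live)
  [2] t = 2  -> KEEP; live=[]
  [1] u = 8  -> DEAD (u not live)
Result (2 stmts):
  t = 2
  return t

Answer: t = 2
return t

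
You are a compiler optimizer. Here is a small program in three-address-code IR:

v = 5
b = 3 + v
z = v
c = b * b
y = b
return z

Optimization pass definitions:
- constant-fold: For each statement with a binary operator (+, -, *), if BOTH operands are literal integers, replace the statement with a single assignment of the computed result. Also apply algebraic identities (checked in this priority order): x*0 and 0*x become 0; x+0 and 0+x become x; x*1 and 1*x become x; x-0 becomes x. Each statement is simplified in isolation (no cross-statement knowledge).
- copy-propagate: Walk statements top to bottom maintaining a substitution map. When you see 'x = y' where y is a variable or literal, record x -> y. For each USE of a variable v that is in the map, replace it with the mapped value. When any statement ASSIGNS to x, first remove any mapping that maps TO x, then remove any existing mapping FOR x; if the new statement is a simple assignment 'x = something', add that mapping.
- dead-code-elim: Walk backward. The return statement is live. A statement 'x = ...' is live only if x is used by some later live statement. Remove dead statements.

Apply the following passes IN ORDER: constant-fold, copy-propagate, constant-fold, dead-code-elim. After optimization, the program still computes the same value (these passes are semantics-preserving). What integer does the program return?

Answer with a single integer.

Initial IR:
  v = 5
  b = 3 + v
  z = v
  c = b * b
  y = b
  return z
After constant-fold (6 stmts):
  v = 5
  b = 3 + v
  z = v
  c = b * b
  y = b
  return z
After copy-propagate (6 stmts):
  v = 5
  b = 3 + 5
  z = 5
  c = b * b
  y = b
  return 5
After constant-fold (6 stmts):
  v = 5
  b = 8
  z = 5
  c = b * b
  y = b
  return 5
After dead-code-elim (1 stmts):
  return 5
Evaluate:
  v = 5  =>  v = 5
  b = 3 + v  =>  b = 8
  z = v  =>  z = 5
  c = b * b  =>  c = 64
  y = b  =>  y = 8
  return z = 5

Answer: 5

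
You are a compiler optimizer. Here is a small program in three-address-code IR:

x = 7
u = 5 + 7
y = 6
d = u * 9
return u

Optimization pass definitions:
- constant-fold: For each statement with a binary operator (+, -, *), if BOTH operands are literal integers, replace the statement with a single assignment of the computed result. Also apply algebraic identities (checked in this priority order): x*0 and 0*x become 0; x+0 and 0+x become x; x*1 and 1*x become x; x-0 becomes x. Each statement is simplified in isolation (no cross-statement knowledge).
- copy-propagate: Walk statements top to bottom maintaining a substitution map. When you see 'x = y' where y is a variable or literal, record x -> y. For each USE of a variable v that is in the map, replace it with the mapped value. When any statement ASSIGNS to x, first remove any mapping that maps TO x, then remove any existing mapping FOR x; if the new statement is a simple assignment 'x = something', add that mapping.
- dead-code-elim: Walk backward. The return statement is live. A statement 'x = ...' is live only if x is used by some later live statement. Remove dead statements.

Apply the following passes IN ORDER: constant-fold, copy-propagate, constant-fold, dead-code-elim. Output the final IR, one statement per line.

Initial IR:
  x = 7
  u = 5 + 7
  y = 6
  d = u * 9
  return u
After constant-fold (5 stmts):
  x = 7
  u = 12
  y = 6
  d = u * 9
  return u
After copy-propagate (5 stmts):
  x = 7
  u = 12
  y = 6
  d = 12 * 9
  return 12
After constant-fold (5 stmts):
  x = 7
  u = 12
  y = 6
  d = 108
  return 12
After dead-code-elim (1 stmts):
  return 12

Answer: return 12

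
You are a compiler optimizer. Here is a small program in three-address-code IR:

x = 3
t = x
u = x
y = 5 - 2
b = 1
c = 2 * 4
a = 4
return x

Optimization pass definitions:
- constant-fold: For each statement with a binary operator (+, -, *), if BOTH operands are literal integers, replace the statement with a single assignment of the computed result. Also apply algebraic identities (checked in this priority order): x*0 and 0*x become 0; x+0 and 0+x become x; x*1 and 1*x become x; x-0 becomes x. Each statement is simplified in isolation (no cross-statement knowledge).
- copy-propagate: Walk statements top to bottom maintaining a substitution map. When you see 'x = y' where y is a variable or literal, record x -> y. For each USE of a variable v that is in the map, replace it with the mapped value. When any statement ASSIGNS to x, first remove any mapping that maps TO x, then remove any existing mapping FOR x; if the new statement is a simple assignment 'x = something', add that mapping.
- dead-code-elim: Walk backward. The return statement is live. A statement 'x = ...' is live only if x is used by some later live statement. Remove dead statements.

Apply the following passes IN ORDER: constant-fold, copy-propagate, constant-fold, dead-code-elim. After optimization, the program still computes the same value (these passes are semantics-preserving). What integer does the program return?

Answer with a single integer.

Initial IR:
  x = 3
  t = x
  u = x
  y = 5 - 2
  b = 1
  c = 2 * 4
  a = 4
  return x
After constant-fold (8 stmts):
  x = 3
  t = x
  u = x
  y = 3
  b = 1
  c = 8
  a = 4
  return x
After copy-propagate (8 stmts):
  x = 3
  t = 3
  u = 3
  y = 3
  b = 1
  c = 8
  a = 4
  return 3
After constant-fold (8 stmts):
  x = 3
  t = 3
  u = 3
  y = 3
  b = 1
  c = 8
  a = 4
  return 3
After dead-code-elim (1 stmts):
  return 3
Evaluate:
  x = 3  =>  x = 3
  t = x  =>  t = 3
  u = x  =>  u = 3
  y = 5 - 2  =>  y = 3
  b = 1  =>  b = 1
  c = 2 * 4  =>  c = 8
  a = 4  =>  a = 4
  return x = 3

Answer: 3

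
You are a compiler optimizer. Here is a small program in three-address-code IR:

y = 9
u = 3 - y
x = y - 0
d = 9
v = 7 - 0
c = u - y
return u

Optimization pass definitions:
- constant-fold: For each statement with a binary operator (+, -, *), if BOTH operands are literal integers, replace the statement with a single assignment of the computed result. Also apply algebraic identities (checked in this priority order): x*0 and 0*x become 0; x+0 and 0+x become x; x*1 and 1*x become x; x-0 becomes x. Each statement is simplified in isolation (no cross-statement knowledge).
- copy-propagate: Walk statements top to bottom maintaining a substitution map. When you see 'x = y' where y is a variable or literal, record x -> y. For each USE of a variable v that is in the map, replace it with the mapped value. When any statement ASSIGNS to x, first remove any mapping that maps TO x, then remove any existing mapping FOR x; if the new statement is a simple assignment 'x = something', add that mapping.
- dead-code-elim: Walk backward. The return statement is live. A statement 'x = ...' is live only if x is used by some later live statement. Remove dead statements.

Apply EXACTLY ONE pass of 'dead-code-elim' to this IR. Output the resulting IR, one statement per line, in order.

Answer: y = 9
u = 3 - y
return u

Derivation:
Applying dead-code-elim statement-by-statement:
  [7] return u  -> KEEP (return); live=['u']
  [6] c = u - y  -> DEAD (c not live)
  [5] v = 7 - 0  -> DEAD (v not live)
  [4] d = 9  -> DEAD (d not live)
  [3] x = y - 0  -> DEAD (x not live)
  [2] u = 3 - y  -> KEEP; live=['y']
  [1] y = 9  -> KEEP; live=[]
Result (3 stmts):
  y = 9
  u = 3 - y
  return u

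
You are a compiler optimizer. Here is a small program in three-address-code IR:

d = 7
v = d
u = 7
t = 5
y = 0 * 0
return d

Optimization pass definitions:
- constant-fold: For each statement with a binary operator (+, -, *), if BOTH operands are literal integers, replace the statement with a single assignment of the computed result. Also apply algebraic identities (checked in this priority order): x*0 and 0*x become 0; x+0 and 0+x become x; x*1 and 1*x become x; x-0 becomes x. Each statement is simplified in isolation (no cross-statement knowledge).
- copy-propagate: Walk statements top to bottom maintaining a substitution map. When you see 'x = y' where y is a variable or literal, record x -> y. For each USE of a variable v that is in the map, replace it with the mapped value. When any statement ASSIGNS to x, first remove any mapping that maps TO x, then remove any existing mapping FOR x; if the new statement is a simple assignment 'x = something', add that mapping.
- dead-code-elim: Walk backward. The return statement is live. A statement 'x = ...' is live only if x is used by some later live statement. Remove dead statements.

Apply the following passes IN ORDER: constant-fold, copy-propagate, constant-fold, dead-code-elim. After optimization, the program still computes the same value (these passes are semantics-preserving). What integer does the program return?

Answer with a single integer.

Initial IR:
  d = 7
  v = d
  u = 7
  t = 5
  y = 0 * 0
  return d
After constant-fold (6 stmts):
  d = 7
  v = d
  u = 7
  t = 5
  y = 0
  return d
After copy-propagate (6 stmts):
  d = 7
  v = 7
  u = 7
  t = 5
  y = 0
  return 7
After constant-fold (6 stmts):
  d = 7
  v = 7
  u = 7
  t = 5
  y = 0
  return 7
After dead-code-elim (1 stmts):
  return 7
Evaluate:
  d = 7  =>  d = 7
  v = d  =>  v = 7
  u = 7  =>  u = 7
  t = 5  =>  t = 5
  y = 0 * 0  =>  y = 0
  return d = 7

Answer: 7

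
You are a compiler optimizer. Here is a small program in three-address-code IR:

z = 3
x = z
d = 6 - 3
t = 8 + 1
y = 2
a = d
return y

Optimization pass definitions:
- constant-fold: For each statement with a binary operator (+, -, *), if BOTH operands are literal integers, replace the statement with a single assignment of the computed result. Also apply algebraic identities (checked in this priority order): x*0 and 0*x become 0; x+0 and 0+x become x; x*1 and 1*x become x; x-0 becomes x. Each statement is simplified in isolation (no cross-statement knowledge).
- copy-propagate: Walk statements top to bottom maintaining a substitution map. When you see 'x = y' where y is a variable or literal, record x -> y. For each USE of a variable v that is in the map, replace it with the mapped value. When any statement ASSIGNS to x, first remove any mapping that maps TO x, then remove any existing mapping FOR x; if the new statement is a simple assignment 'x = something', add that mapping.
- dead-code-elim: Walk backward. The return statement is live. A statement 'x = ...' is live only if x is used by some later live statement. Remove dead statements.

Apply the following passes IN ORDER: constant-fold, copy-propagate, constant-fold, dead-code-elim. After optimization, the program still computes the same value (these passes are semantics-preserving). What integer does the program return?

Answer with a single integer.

Initial IR:
  z = 3
  x = z
  d = 6 - 3
  t = 8 + 1
  y = 2
  a = d
  return y
After constant-fold (7 stmts):
  z = 3
  x = z
  d = 3
  t = 9
  y = 2
  a = d
  return y
After copy-propagate (7 stmts):
  z = 3
  x = 3
  d = 3
  t = 9
  y = 2
  a = 3
  return 2
After constant-fold (7 stmts):
  z = 3
  x = 3
  d = 3
  t = 9
  y = 2
  a = 3
  return 2
After dead-code-elim (1 stmts):
  return 2
Evaluate:
  z = 3  =>  z = 3
  x = z  =>  x = 3
  d = 6 - 3  =>  d = 3
  t = 8 + 1  =>  t = 9
  y = 2  =>  y = 2
  a = d  =>  a = 3
  return y = 2

Answer: 2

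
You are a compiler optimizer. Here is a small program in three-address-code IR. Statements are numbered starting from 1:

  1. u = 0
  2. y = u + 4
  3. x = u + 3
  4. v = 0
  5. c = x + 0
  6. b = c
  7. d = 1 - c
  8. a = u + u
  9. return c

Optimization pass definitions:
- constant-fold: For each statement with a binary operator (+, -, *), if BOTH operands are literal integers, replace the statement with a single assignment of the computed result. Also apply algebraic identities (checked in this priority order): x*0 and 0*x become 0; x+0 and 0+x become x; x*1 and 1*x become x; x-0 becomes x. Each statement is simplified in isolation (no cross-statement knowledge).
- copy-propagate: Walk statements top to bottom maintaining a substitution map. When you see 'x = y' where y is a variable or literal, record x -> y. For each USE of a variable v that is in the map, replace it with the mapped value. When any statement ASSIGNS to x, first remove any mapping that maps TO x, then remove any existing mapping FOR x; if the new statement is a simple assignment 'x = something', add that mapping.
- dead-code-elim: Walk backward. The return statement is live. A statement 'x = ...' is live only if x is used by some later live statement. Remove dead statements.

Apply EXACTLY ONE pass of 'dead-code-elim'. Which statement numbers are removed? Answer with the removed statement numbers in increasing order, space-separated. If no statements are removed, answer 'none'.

Backward liveness scan:
Stmt 1 'u = 0': KEEP (u is live); live-in = []
Stmt 2 'y = u + 4': DEAD (y not in live set ['u'])
Stmt 3 'x = u + 3': KEEP (x is live); live-in = ['u']
Stmt 4 'v = 0': DEAD (v not in live set ['x'])
Stmt 5 'c = x + 0': KEEP (c is live); live-in = ['x']
Stmt 6 'b = c': DEAD (b not in live set ['c'])
Stmt 7 'd = 1 - c': DEAD (d not in live set ['c'])
Stmt 8 'a = u + u': DEAD (a not in live set ['c'])
Stmt 9 'return c': KEEP (return); live-in = ['c']
Removed statement numbers: [2, 4, 6, 7, 8]
Surviving IR:
  u = 0
  x = u + 3
  c = x + 0
  return c

Answer: 2 4 6 7 8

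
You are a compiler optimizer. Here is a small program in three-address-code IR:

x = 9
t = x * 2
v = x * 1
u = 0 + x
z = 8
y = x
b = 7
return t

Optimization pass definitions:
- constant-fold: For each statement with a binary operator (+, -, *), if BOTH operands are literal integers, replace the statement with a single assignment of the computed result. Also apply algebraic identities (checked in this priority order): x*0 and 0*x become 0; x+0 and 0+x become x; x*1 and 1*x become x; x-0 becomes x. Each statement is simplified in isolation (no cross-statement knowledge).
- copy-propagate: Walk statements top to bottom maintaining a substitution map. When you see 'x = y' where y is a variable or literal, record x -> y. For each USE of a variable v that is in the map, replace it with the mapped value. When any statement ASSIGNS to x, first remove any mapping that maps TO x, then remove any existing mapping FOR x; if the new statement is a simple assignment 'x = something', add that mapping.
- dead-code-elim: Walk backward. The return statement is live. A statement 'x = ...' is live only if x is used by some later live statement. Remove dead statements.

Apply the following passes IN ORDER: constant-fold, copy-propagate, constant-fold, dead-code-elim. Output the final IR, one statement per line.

Initial IR:
  x = 9
  t = x * 2
  v = x * 1
  u = 0 + x
  z = 8
  y = x
  b = 7
  return t
After constant-fold (8 stmts):
  x = 9
  t = x * 2
  v = x
  u = x
  z = 8
  y = x
  b = 7
  return t
After copy-propagate (8 stmts):
  x = 9
  t = 9 * 2
  v = 9
  u = 9
  z = 8
  y = 9
  b = 7
  return t
After constant-fold (8 stmts):
  x = 9
  t = 18
  v = 9
  u = 9
  z = 8
  y = 9
  b = 7
  return t
After dead-code-elim (2 stmts):
  t = 18
  return t

Answer: t = 18
return t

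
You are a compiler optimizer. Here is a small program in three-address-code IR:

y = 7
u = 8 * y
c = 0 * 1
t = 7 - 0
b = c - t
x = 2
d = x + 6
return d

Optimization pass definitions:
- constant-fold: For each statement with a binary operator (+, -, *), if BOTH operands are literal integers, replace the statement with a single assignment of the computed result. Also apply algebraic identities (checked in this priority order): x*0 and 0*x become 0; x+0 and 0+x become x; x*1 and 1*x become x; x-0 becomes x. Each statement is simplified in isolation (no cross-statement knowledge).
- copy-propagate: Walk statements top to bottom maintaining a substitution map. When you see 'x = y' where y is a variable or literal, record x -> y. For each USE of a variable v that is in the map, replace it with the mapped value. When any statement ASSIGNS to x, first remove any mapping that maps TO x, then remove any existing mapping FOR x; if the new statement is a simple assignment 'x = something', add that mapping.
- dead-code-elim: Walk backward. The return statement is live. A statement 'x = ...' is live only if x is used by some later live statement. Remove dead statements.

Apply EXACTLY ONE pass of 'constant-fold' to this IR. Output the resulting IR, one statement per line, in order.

Answer: y = 7
u = 8 * y
c = 0
t = 7
b = c - t
x = 2
d = x + 6
return d

Derivation:
Applying constant-fold statement-by-statement:
  [1] y = 7  (unchanged)
  [2] u = 8 * y  (unchanged)
  [3] c = 0 * 1  -> c = 0
  [4] t = 7 - 0  -> t = 7
  [5] b = c - t  (unchanged)
  [6] x = 2  (unchanged)
  [7] d = x + 6  (unchanged)
  [8] return d  (unchanged)
Result (8 stmts):
  y = 7
  u = 8 * y
  c = 0
  t = 7
  b = c - t
  x = 2
  d = x + 6
  return d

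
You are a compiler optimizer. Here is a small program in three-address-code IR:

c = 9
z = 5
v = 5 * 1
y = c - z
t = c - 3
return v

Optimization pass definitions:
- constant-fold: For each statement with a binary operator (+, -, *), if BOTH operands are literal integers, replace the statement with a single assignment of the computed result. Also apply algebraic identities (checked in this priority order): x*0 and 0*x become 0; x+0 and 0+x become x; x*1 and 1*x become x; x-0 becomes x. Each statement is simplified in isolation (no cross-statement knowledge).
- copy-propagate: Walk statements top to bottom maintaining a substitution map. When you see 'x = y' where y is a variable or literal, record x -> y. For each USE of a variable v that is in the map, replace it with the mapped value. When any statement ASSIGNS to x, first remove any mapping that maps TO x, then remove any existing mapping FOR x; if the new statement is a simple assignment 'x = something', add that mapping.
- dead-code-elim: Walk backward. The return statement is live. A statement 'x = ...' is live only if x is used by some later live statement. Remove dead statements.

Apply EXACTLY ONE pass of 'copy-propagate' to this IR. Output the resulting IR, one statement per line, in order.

Applying copy-propagate statement-by-statement:
  [1] c = 9  (unchanged)
  [2] z = 5  (unchanged)
  [3] v = 5 * 1  (unchanged)
  [4] y = c - z  -> y = 9 - 5
  [5] t = c - 3  -> t = 9 - 3
  [6] return v  (unchanged)
Result (6 stmts):
  c = 9
  z = 5
  v = 5 * 1
  y = 9 - 5
  t = 9 - 3
  return v

Answer: c = 9
z = 5
v = 5 * 1
y = 9 - 5
t = 9 - 3
return v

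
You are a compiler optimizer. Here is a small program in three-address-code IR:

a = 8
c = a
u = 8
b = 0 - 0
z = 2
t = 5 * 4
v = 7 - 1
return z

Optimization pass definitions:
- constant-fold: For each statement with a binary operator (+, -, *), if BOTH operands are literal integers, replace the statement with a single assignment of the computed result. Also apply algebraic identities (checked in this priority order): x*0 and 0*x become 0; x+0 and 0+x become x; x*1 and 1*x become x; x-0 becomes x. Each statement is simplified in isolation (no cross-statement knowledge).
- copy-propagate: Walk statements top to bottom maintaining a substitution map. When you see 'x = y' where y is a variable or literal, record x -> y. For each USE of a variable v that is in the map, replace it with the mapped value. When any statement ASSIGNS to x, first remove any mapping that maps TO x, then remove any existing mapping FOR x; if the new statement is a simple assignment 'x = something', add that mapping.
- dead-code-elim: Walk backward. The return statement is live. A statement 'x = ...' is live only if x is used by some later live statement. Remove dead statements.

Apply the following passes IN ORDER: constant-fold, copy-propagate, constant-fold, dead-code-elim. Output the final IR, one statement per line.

Initial IR:
  a = 8
  c = a
  u = 8
  b = 0 - 0
  z = 2
  t = 5 * 4
  v = 7 - 1
  return z
After constant-fold (8 stmts):
  a = 8
  c = a
  u = 8
  b = 0
  z = 2
  t = 20
  v = 6
  return z
After copy-propagate (8 stmts):
  a = 8
  c = 8
  u = 8
  b = 0
  z = 2
  t = 20
  v = 6
  return 2
After constant-fold (8 stmts):
  a = 8
  c = 8
  u = 8
  b = 0
  z = 2
  t = 20
  v = 6
  return 2
After dead-code-elim (1 stmts):
  return 2

Answer: return 2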